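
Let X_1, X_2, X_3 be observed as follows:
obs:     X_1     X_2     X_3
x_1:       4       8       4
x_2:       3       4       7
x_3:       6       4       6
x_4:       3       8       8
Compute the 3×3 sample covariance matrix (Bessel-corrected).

Step 1 — column means:
  mean(X_1) = (4 + 3 + 6 + 3) / 4 = 16/4 = 4
  mean(X_2) = (8 + 4 + 4 + 8) / 4 = 24/4 = 6
  mean(X_3) = (4 + 7 + 6 + 8) / 4 = 25/4 = 6.25

Step 2 — sample covariance S[i,j] = (1/(n-1)) · Σ_k (x_{k,i} - mean_i) · (x_{k,j} - mean_j), with n-1 = 3.
  S[X_1,X_1] = ((0)·(0) + (-1)·(-1) + (2)·(2) + (-1)·(-1)) / 3 = 6/3 = 2
  S[X_1,X_2] = ((0)·(2) + (-1)·(-2) + (2)·(-2) + (-1)·(2)) / 3 = -4/3 = -1.3333
  S[X_1,X_3] = ((0)·(-2.25) + (-1)·(0.75) + (2)·(-0.25) + (-1)·(1.75)) / 3 = -3/3 = -1
  S[X_2,X_2] = ((2)·(2) + (-2)·(-2) + (-2)·(-2) + (2)·(2)) / 3 = 16/3 = 5.3333
  S[X_2,X_3] = ((2)·(-2.25) + (-2)·(0.75) + (-2)·(-0.25) + (2)·(1.75)) / 3 = -2/3 = -0.6667
  S[X_3,X_3] = ((-2.25)·(-2.25) + (0.75)·(0.75) + (-0.25)·(-0.25) + (1.75)·(1.75)) / 3 = 8.75/3 = 2.9167

S is symmetric (S[j,i] = S[i,j]). Assembling:

S = [[2, -1.3333, -1],
 [-1.3333, 5.3333, -0.6667],
 [-1, -0.6667, 2.9167]]


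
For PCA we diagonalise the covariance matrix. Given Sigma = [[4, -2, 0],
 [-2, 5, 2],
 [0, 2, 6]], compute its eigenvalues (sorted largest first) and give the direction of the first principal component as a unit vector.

Step 1 — characteristic polynomial p(λ) = det(λI - Sigma) = λ³ - tr·λ² + c_1·λ - det, where tr = trace, c_1 = sum of the principal 2×2 minors, det = det(Sigma):
  tr = 4 + 5 + 6 = 15,
  c_1 = (4·5 - (-2)²) + (4·6 - (0)²) + (5·6 - (2)²) = 16 + 24 + 26 = 66,
  det = 4·(5·6 - (2)²) - (-2)·((-2)·6 - (2)·(0)) + (0)·((-2)·(2) - 5·(0)) = 4·(26) - (-2)·(-12) + (0)·(-4) = 80.
  So p(λ) = λ³ - 15λ² + 66λ - 80.
Step 2 — look for an integer root (rational root theorem: any rational root is an integer divisor of 80). Testing λ = 2:
  p(2) = 8 - 60 + 132 - 80 = 0  ✓
  Dividing out (λ - 2): p(λ) = (λ - 2)(λ² - 13λ + 40).
Step 3 — remaining eigenvalues from the quadratic λ² - 13λ + 40 = 0:
  Δ = 13² - 4·40 = 169 - 160 = 9,  λ = (13 ± √9)/2 = (13 ± 3)/2 = 8 or 5.
  Sorted: λ_1 = 8,  λ_2 = 5,  λ_3 = 2  (check: sum = 15 = tr ✓).

Step 4 — unit eigenvector for λ_1 = 8: v spans the null space of (Sigma - λ_1 I), whose rows are
  r_1 = (-4, -2, 0),  r_2 = (-2, -3, 2),  r_3 = (0, 2, -2).
  v is orthogonal to every row, so take v ∝ r_1 × r_2 = ((-2)·(2) - (0)·(-3), (0)·(-2) - (-4)·(2), (-4)·(-3) - (-2)·(-2)) = (-4, 8, 8).
  Rescale (divide by 4; multiply by -1 so the first nonzero entry is positive): u = (1, -2, -2).
  ||u|| = √((1)² + (-2)² + (-2)²) = √(9) = 3,  v_1 = u/||u|| ≈ (0.3333, -0.6667, -0.6667) (||v_1|| = 1).

λ_1 = 8,  λ_2 = 5,  λ_3 = 2;  v_1 ≈ (0.3333, -0.6667, -0.6667)


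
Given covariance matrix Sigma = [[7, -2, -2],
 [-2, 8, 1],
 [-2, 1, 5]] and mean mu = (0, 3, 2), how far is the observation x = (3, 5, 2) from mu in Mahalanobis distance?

Step 1 — centre the observation: (x - mu) = (3, 2, 0).

Step 2 — invert Sigma (cofactor / det for 3×3, or solve directly):
  Sigma^{-1} = [[0.1703, 0.0349, 0.0611],
 [0.0349, 0.1354, -0.0131],
 [0.0611, -0.0131, 0.2271]].

Step 3 — form the quadratic (x - mu)^T · Sigma^{-1} · (x - mu):
  Sigma^{-1} · (x - mu) = (0.5808, 0.3755, 0.1572).
  (x - mu)^T · [Sigma^{-1} · (x - mu)] = (3)·(0.5808) + (2)·(0.3755) + (0)·(0.1572) = 2.4934.

Step 4 — take square root: d = √(2.4934) ≈ 1.5791.

d(x, mu) = √(2.4934) ≈ 1.5791


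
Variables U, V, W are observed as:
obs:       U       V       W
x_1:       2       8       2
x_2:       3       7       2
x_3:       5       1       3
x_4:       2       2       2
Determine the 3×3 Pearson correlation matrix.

Step 1 — column means:
  mean(U) = (2 + 3 + 5 + 2) / 4 = 12/4 = 3
  mean(V) = (8 + 7 + 1 + 2) / 4 = 18/4 = 4.5
  mean(W) = (2 + 2 + 3 + 2) / 4 = 9/4 = 2.25

Step 2 — sample variances and covariances s[i,j] = (1/(n-1)) · Σ_k (x_{k,i} - mean_i) · (x_{k,j} - mean_j), with n-1 = 3:
  s[U,U] = ((-1)·(-1) + (0)·(0) + (2)·(2) + (-1)·(-1)) / 3 = 6/3 = 2
  s[U,V] = ((-1)·(3.5) + (0)·(2.5) + (2)·(-3.5) + (-1)·(-2.5)) / 3 = -8/3 = -2.6667
  s[U,W] = ((-1)·(-0.25) + (0)·(-0.25) + (2)·(0.75) + (-1)·(-0.25)) / 3 = 2/3 = 0.6667
  s[V,V] = ((3.5)·(3.5) + (2.5)·(2.5) + (-3.5)·(-3.5) + (-2.5)·(-2.5)) / 3 = 37/3 = 12.3333
  s[V,W] = ((3.5)·(-0.25) + (2.5)·(-0.25) + (-3.5)·(0.75) + (-2.5)·(-0.25)) / 3 = -3.5/3 = -1.1667
  s[W,W] = ((-0.25)·(-0.25) + (-0.25)·(-0.25) + (0.75)·(0.75) + (-0.25)·(-0.25)) / 3 = 0.75/3 = 0.25
  Sample standard deviations s_i = √(s[i,i]):
  s(U) = √(2) = 1.4142
  s(V) = √(12.3333) = 3.5119
  s(W) = √(0.25) = 0.5

Step 3 — r_{ij} = s_{ij} / (s_i · s_j):
  r[U,U] = 1 (diagonal).
  r[U,V] = -2.6667 / (1.4142 · 3.5119) = -2.6667 / 4.9666 = -0.5369
  r[U,W] = 0.6667 / (1.4142 · 0.5) = 0.6667 / 0.7071 = 0.9428
  r[V,V] = 1 (diagonal).
  r[V,W] = -1.1667 / (3.5119 · 0.5) = -1.1667 / 1.7559 = -0.6644
  r[W,W] = 1 (diagonal).

R is symmetric with unit diagonal. Assembling:

R = [[1, -0.5369, 0.9428],
 [-0.5369, 1, -0.6644],
 [0.9428, -0.6644, 1]]


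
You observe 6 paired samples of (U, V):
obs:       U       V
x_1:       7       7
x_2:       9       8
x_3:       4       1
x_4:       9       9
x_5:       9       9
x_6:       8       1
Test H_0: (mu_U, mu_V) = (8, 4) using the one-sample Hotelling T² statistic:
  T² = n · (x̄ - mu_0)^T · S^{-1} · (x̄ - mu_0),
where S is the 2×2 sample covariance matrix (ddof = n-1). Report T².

Step 1 — sample mean vector:
  mean(U) = (7 + 9 + 4 + 9 + 9 + 8) / 6 = 46/6 = 7.6667
  mean(V) = (7 + 8 + 1 + 9 + 9 + 1) / 6 = 35/6 = 5.8333
  x̄ = (7.6667, 5.8333),  deviation x̄ - mu_0 = (7.6667, 5.8333) - (8, 4) = (-0.3333, 1.8333).

Step 2 — sample covariance matrix, S[i,j] = (1/(n-1)) · Σ_k (x_{k,i} - mean_i) · (x_{k,j} - mean_j), divisor n-1 = 5:
  S[U,U] = ((-0.6667)·(-0.6667) + (1.3333)·(1.3333) + (-3.6667)·(-3.6667) + (1.3333)·(1.3333) + (1.3333)·(1.3333) + (0.3333)·(0.3333)) / 5 = 19.3333/5 = 3.8667
  S[U,V] = ((-0.6667)·(1.1667) + (1.3333)·(2.1667) + (-3.6667)·(-4.8333) + (1.3333)·(3.1667) + (1.3333)·(3.1667) + (0.3333)·(-4.8333)) / 5 = 26.6667/5 = 5.3333
  S[V,V] = ((1.1667)·(1.1667) + (2.1667)·(2.1667) + (-4.8333)·(-4.8333) + (3.1667)·(3.1667) + (3.1667)·(3.1667) + (-4.8333)·(-4.8333)) / 5 = 72.8333/5 = 14.5667
  S = [[3.8667, 5.3333],
 [5.3333, 14.5667]].

Step 3 — invert S. det(S) = 3.8667·14.5667 - (5.3333)² = 27.88.
  S^{-1} = (1/det) · [[d, -b], [-b, a]] = [[0.5225, -0.1913],
 [-0.1913, 0.1387]].

Step 4 — quadratic form (x̄ - mu_0)^T · S^{-1} · (x̄ - mu_0):
  S^{-1} · (x̄ - mu_0) = (-0.5249, 0.318),
  (x̄ - mu_0)^T · [...] = (-0.3333)·(-0.5249) + (1.8333)·(0.318) = 0.758.

Step 5 — scale by n: T² = 6 · 0.758 = 4.5481.

T² ≈ 4.5481


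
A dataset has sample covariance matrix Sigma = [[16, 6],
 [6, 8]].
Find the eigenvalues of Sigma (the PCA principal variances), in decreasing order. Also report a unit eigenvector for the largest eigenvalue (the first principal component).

Step 1 — characteristic polynomial of 2×2 Sigma:
  det(Sigma - λI) = λ² - trace · λ + det = 0.
  trace = 16 + 8 = 24, det = 16·8 - (6)² = 92.
Step 2 — discriminant:
  Δ = trace² - 4·det = 576 - 368 = 208.
Step 3 — eigenvalues:
  λ = (trace ± √Δ)/2 = (24 ± 14.4222)/2,
  λ_1 = 19.2111,  λ_2 = 4.7889.

Step 4 — unit eigenvector for λ_1: solve (Sigma - λ_1 I)v = 0. First row:
  (16 - 19.2111)·v_x + (6)·v_y = 0, i.e. (-3.2111)·v_x + (6)·v_y = 0,
  so v ∝ (b, λ_1 - a) = (6, 3.2111) = u.
  ||u|| = √((6)² + (3.2111)²) = √(46.3112) ≈ 6.8052,
  v_1 = u/||u|| ≈ (0.8817, 0.4719) (||v_1|| = 1).

λ_1 = 19.2111,  λ_2 = 4.7889;  v_1 ≈ (0.8817, 0.4719)


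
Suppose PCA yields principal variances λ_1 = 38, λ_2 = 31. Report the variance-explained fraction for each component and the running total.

Step 1 — total variance = trace(Sigma) = Σ λ_i = 38 + 31 = 69.

Step 2 — fraction explained by component i = λ_i / Σ λ:
  PC1: 38/69 = 0.5507
  PC2: 31/69 = 0.4493

Step 3 — cumulative fraction after k components = (λ_1 + ... + λ_k) / Σ λ:
  k = 1: 38/69 = 0.5507
  k = 2: (38 + 31)/69 = 69/69 = 1

Summary (fraction, with percent):

explained: PC1 0.5507 (55.07%), PC2 0.4493 (44.93%);  cumulative: 0.5507, 1


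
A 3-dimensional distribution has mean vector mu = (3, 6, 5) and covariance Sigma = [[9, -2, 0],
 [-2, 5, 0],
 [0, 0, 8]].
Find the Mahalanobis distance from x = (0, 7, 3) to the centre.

Step 1 — centre the observation: (x - mu) = (-3, 1, -2).

Step 2 — invert Sigma (cofactor / det for 3×3, or solve directly):
  Sigma^{-1} = [[0.122, 0.0488, 0],
 [0.0488, 0.2195, 0],
 [0, 0, 0.125]].

Step 3 — form the quadratic (x - mu)^T · Sigma^{-1} · (x - mu):
  Sigma^{-1} · (x - mu) = (-0.3171, 0.0732, -0.25).
  (x - mu)^T · [Sigma^{-1} · (x - mu)] = (-3)·(-0.3171) + (1)·(0.0732) + (-2)·(-0.25) = 1.5244.

Step 4 — take square root: d = √(1.5244) ≈ 1.2347.

d(x, mu) = √(1.5244) ≈ 1.2347


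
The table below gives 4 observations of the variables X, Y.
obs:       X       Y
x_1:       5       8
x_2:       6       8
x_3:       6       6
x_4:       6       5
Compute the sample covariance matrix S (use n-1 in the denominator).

Step 1 — column means:
  mean(X) = (5 + 6 + 6 + 6) / 4 = 23/4 = 5.75
  mean(Y) = (8 + 8 + 6 + 5) / 4 = 27/4 = 6.75

Step 2 — sample covariance S[i,j] = (1/(n-1)) · Σ_k (x_{k,i} - mean_i) · (x_{k,j} - mean_j), with n-1 = 3.
  S[X,X] = ((-0.75)·(-0.75) + (0.25)·(0.25) + (0.25)·(0.25) + (0.25)·(0.25)) / 3 = 0.75/3 = 0.25
  S[X,Y] = ((-0.75)·(1.25) + (0.25)·(1.25) + (0.25)·(-0.75) + (0.25)·(-1.75)) / 3 = -1.25/3 = -0.4167
  S[Y,Y] = ((1.25)·(1.25) + (1.25)·(1.25) + (-0.75)·(-0.75) + (-1.75)·(-1.75)) / 3 = 6.75/3 = 2.25

S is symmetric (S[j,i] = S[i,j]). Assembling:

S = [[0.25, -0.4167],
 [-0.4167, 2.25]]


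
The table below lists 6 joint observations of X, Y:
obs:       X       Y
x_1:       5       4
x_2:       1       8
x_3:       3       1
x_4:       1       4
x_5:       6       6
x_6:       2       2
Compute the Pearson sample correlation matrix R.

Step 1 — column means:
  mean(X) = (5 + 1 + 3 + 1 + 6 + 2) / 6 = 18/6 = 3
  mean(Y) = (4 + 8 + 1 + 4 + 6 + 2) / 6 = 25/6 = 4.1667

Step 2 — sample variances and covariances s[i,j] = (1/(n-1)) · Σ_k (x_{k,i} - mean_i) · (x_{k,j} - mean_j), with n-1 = 5:
  s[X,X] = ((2)·(2) + (-2)·(-2) + (0)·(0) + (-2)·(-2) + (3)·(3) + (-1)·(-1)) / 5 = 22/5 = 4.4
  s[X,Y] = ((2)·(-0.1667) + (-2)·(3.8333) + (0)·(-3.1667) + (-2)·(-0.1667) + (3)·(1.8333) + (-1)·(-2.1667)) / 5 = 0/5 = 0
  s[Y,Y] = ((-0.1667)·(-0.1667) + (3.8333)·(3.8333) + (-3.1667)·(-3.1667) + (-0.1667)·(-0.1667) + (1.8333)·(1.8333) + (-2.1667)·(-2.1667)) / 5 = 32.8333/5 = 6.5667
  Sample standard deviations s_i = √(s[i,i]):
  s(X) = √(4.4) = 2.0976
  s(Y) = √(6.5667) = 2.5626

Step 3 — r_{ij} = s_{ij} / (s_i · s_j):
  r[X,X] = 1 (diagonal).
  r[X,Y] = 0 / (2.0976 · 2.5626) = 0 / 5.3753 = 0
  r[Y,Y] = 1 (diagonal).

R is symmetric with unit diagonal. Assembling:

R = [[1, 0],
 [0, 1]]


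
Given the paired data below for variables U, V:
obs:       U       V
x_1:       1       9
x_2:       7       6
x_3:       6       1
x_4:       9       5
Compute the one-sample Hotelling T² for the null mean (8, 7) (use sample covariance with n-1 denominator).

Step 1 — sample mean vector:
  mean(U) = (1 + 7 + 6 + 9) / 4 = 23/4 = 5.75
  mean(V) = (9 + 6 + 1 + 5) / 4 = 21/4 = 5.25
  x̄ = (5.75, 5.25),  deviation x̄ - mu_0 = (5.75, 5.25) - (8, 7) = (-2.25, -1.75).

Step 2 — sample covariance matrix, S[i,j] = (1/(n-1)) · Σ_k (x_{k,i} - mean_i) · (x_{k,j} - mean_j), divisor n-1 = 3:
  S[U,U] = ((-4.75)·(-4.75) + (1.25)·(1.25) + (0.25)·(0.25) + (3.25)·(3.25)) / 3 = 34.75/3 = 11.5833
  S[U,V] = ((-4.75)·(3.75) + (1.25)·(0.75) + (0.25)·(-4.25) + (3.25)·(-0.25)) / 3 = -18.75/3 = -6.25
  S[V,V] = ((3.75)·(3.75) + (0.75)·(0.75) + (-4.25)·(-4.25) + (-0.25)·(-0.25)) / 3 = 32.75/3 = 10.9167
  S = [[11.5833, -6.25],
 [-6.25, 10.9167]].

Step 3 — invert S. det(S) = 11.5833·10.9167 - (-6.25)² = 87.3889.
  S^{-1} = (1/det) · [[d, -b], [-b, a]] = [[0.1249, 0.0715],
 [0.0715, 0.1325]].

Step 4 — quadratic form (x̄ - mu_0)^T · S^{-1} · (x̄ - mu_0):
  S^{-1} · (x̄ - mu_0) = (-0.4062, -0.3929),
  (x̄ - mu_0)^T · [...] = (-2.25)·(-0.4062) + (-1.75)·(-0.3929) = 1.6016.

Step 5 — scale by n: T² = 4 · 1.6016 = 6.4062.

T² ≈ 6.4062


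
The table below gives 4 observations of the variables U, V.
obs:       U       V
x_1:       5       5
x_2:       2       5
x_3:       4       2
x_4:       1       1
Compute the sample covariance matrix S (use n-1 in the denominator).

Step 1 — column means:
  mean(U) = (5 + 2 + 4 + 1) / 4 = 12/4 = 3
  mean(V) = (5 + 5 + 2 + 1) / 4 = 13/4 = 3.25

Step 2 — sample covariance S[i,j] = (1/(n-1)) · Σ_k (x_{k,i} - mean_i) · (x_{k,j} - mean_j), with n-1 = 3.
  S[U,U] = ((2)·(2) + (-1)·(-1) + (1)·(1) + (-2)·(-2)) / 3 = 10/3 = 3.3333
  S[U,V] = ((2)·(1.75) + (-1)·(1.75) + (1)·(-1.25) + (-2)·(-2.25)) / 3 = 5/3 = 1.6667
  S[V,V] = ((1.75)·(1.75) + (1.75)·(1.75) + (-1.25)·(-1.25) + (-2.25)·(-2.25)) / 3 = 12.75/3 = 4.25

S is symmetric (S[j,i] = S[i,j]). Assembling:

S = [[3.3333, 1.6667],
 [1.6667, 4.25]]


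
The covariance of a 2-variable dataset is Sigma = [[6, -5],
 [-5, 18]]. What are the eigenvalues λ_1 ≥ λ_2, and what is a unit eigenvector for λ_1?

Step 1 — characteristic polynomial of 2×2 Sigma:
  det(Sigma - λI) = λ² - trace · λ + det = 0.
  trace = 6 + 18 = 24, det = 6·18 - (-5)² = 83.
Step 2 — discriminant:
  Δ = trace² - 4·det = 576 - 332 = 244.
Step 3 — eigenvalues:
  λ = (trace ± √Δ)/2 = (24 ± 15.6205)/2,
  λ_1 = 19.8102,  λ_2 = 4.1898.

Step 4 — unit eigenvector for λ_1: solve (Sigma - λ_1 I)v = 0. First row:
  (6 - 19.8102)·v_x + (-5)·v_y = 0, i.e. (-13.8102)·v_x + (-5)·v_y = 0,
  so v ∝ (b, λ_1 - a) = (-5, 13.8102); multiply by -1 so the first entry is positive: u = (5, -13.8102).
  ||u|| = √((5)² + (-13.8102)²) = √(215.723) ≈ 14.6875,
  v_1 = u/||u|| ≈ (0.3404, -0.9403) (||v_1|| = 1).

λ_1 = 19.8102,  λ_2 = 4.1898;  v_1 ≈ (0.3404, -0.9403)


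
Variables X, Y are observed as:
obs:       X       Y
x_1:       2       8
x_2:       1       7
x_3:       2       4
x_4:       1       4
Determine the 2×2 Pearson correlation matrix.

Step 1 — column means:
  mean(X) = (2 + 1 + 2 + 1) / 4 = 6/4 = 1.5
  mean(Y) = (8 + 7 + 4 + 4) / 4 = 23/4 = 5.75

Step 2 — sample variances and covariances s[i,j] = (1/(n-1)) · Σ_k (x_{k,i} - mean_i) · (x_{k,j} - mean_j), with n-1 = 3:
  s[X,X] = ((0.5)·(0.5) + (-0.5)·(-0.5) + (0.5)·(0.5) + (-0.5)·(-0.5)) / 3 = 1/3 = 0.3333
  s[X,Y] = ((0.5)·(2.25) + (-0.5)·(1.25) + (0.5)·(-1.75) + (-0.5)·(-1.75)) / 3 = 0.5/3 = 0.1667
  s[Y,Y] = ((2.25)·(2.25) + (1.25)·(1.25) + (-1.75)·(-1.75) + (-1.75)·(-1.75)) / 3 = 12.75/3 = 4.25
  Sample standard deviations s_i = √(s[i,i]):
  s(X) = √(0.3333) = 0.5774
  s(Y) = √(4.25) = 2.0616

Step 3 — r_{ij} = s_{ij} / (s_i · s_j):
  r[X,X] = 1 (diagonal).
  r[X,Y] = 0.1667 / (0.5774 · 2.0616) = 0.1667 / 1.1902 = 0.14
  r[Y,Y] = 1 (diagonal).

R is symmetric with unit diagonal. Assembling:

R = [[1, 0.14],
 [0.14, 1]]


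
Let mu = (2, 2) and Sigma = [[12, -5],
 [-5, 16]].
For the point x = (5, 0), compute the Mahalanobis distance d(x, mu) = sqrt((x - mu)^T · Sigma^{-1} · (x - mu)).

Step 1 — centre the observation: (x - mu) = (3, -2).

Step 2 — invert Sigma. det(Sigma) = 12·16 - (-5)² = 167.
  Sigma^{-1} = (1/det) · [[d, -b], [-b, a]] = [[0.0958, 0.0299],
 [0.0299, 0.0719]].

Step 3 — form the quadratic (x - mu)^T · Sigma^{-1} · (x - mu):
  Sigma^{-1} · (x - mu) = (0.2275, -0.0539).
  (x - mu)^T · [Sigma^{-1} · (x - mu)] = (3)·(0.2275) + (-2)·(-0.0539) = 0.7904.

Step 4 — take square root: d = √(0.7904) ≈ 0.8891.

d(x, mu) = √(0.7904) ≈ 0.8891


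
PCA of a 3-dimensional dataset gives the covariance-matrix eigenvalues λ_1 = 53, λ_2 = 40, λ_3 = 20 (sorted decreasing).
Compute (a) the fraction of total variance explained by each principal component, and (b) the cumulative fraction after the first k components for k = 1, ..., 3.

Step 1 — total variance = trace(Sigma) = Σ λ_i = 53 + 40 + 20 = 113.

Step 2 — fraction explained by component i = λ_i / Σ λ:
  PC1: 53/113 = 0.469
  PC2: 40/113 = 0.354
  PC3: 20/113 = 0.177

Step 3 — cumulative fraction after k components = (λ_1 + ... + λ_k) / Σ λ:
  k = 1: 53/113 = 0.469
  k = 2: (53 + 40)/113 = 93/113 = 0.823
  k = 3: (53 + 40 + 20)/113 = 113/113 = 1

Summary (fraction, with percent):

explained: PC1 0.469 (46.9%), PC2 0.354 (35.4%), PC3 0.177 (17.7%);  cumulative: 0.469, 0.823, 1


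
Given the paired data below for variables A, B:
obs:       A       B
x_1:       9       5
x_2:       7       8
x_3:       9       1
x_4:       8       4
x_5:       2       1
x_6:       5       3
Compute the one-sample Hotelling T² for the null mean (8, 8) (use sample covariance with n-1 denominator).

Step 1 — sample mean vector:
  mean(A) = (9 + 7 + 9 + 8 + 2 + 5) / 6 = 40/6 = 6.6667
  mean(B) = (5 + 8 + 1 + 4 + 1 + 3) / 6 = 22/6 = 3.6667
  x̄ = (6.6667, 3.6667),  deviation x̄ - mu_0 = (6.6667, 3.6667) - (8, 8) = (-1.3333, -4.3333).

Step 2 — sample covariance matrix, S[i,j] = (1/(n-1)) · Σ_k (x_{k,i} - mean_i) · (x_{k,j} - mean_j), divisor n-1 = 5:
  S[A,A] = ((2.3333)·(2.3333) + (0.3333)·(0.3333) + (2.3333)·(2.3333) + (1.3333)·(1.3333) + (-4.6667)·(-4.6667) + (-1.6667)·(-1.6667)) / 5 = 37.3333/5 = 7.4667
  S[A,B] = ((2.3333)·(1.3333) + (0.3333)·(4.3333) + (2.3333)·(-2.6667) + (1.3333)·(0.3333) + (-4.6667)·(-2.6667) + (-1.6667)·(-0.6667)) / 5 = 12.3333/5 = 2.4667
  S[B,B] = ((1.3333)·(1.3333) + (4.3333)·(4.3333) + (-2.6667)·(-2.6667) + (0.3333)·(0.3333) + (-2.6667)·(-2.6667) + (-0.6667)·(-0.6667)) / 5 = 35.3333/5 = 7.0667
  S = [[7.4667, 2.4667],
 [2.4667, 7.0667]].

Step 3 — invert S. det(S) = 7.4667·7.0667 - (2.4667)² = 46.68.
  S^{-1} = (1/det) · [[d, -b], [-b, a]] = [[0.1514, -0.0528],
 [-0.0528, 0.16]].

Step 4 — quadratic form (x̄ - mu_0)^T · S^{-1} · (x̄ - mu_0):
  S^{-1} · (x̄ - mu_0) = (0.0271, -0.6227),
  (x̄ - mu_0)^T · [...] = (-1.3333)·(0.0271) + (-4.3333)·(-0.6227) = 2.6621.

Step 5 — scale by n: T² = 6 · 2.6621 = 15.9726.

T² ≈ 15.9726


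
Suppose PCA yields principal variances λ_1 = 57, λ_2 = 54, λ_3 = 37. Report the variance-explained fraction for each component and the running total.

Step 1 — total variance = trace(Sigma) = Σ λ_i = 57 + 54 + 37 = 148.

Step 2 — fraction explained by component i = λ_i / Σ λ:
  PC1: 57/148 = 0.3851
  PC2: 54/148 = 0.3649
  PC3: 37/148 = 0.25

Step 3 — cumulative fraction after k components = (λ_1 + ... + λ_k) / Σ λ:
  k = 1: 57/148 = 0.3851
  k = 2: (57 + 54)/148 = 111/148 = 0.75
  k = 3: (57 + 54 + 37)/148 = 148/148 = 1

Summary (fraction, with percent):

explained: PC1 0.3851 (38.51%), PC2 0.3649 (36.49%), PC3 0.25 (25%);  cumulative: 0.3851, 0.75, 1


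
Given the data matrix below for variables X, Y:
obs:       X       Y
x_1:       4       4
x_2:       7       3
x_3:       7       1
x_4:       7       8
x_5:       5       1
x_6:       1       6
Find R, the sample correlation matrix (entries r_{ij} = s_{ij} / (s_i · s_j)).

Step 1 — column means:
  mean(X) = (4 + 7 + 7 + 7 + 5 + 1) / 6 = 31/6 = 5.1667
  mean(Y) = (4 + 3 + 1 + 8 + 1 + 6) / 6 = 23/6 = 3.8333

Step 2 — sample variances and covariances s[i,j] = (1/(n-1)) · Σ_k (x_{k,i} - mean_i) · (x_{k,j} - mean_j), with n-1 = 5:
  s[X,X] = ((-1.1667)·(-1.1667) + (1.8333)·(1.8333) + (1.8333)·(1.8333) + (1.8333)·(1.8333) + (-0.1667)·(-0.1667) + (-4.1667)·(-4.1667)) / 5 = 28.8333/5 = 5.7667
  s[X,Y] = ((-1.1667)·(0.1667) + (1.8333)·(-0.8333) + (1.8333)·(-2.8333) + (1.8333)·(4.1667) + (-0.1667)·(-2.8333) + (-4.1667)·(2.1667)) / 5 = -7.8333/5 = -1.5667
  s[Y,Y] = ((0.1667)·(0.1667) + (-0.8333)·(-0.8333) + (-2.8333)·(-2.8333) + (4.1667)·(4.1667) + (-2.8333)·(-2.8333) + (2.1667)·(2.1667)) / 5 = 38.8333/5 = 7.7667
  Sample standard deviations s_i = √(s[i,i]):
  s(X) = √(5.7667) = 2.4014
  s(Y) = √(7.7667) = 2.7869

Step 3 — r_{ij} = s_{ij} / (s_i · s_j):
  r[X,X] = 1 (diagonal).
  r[X,Y] = -1.5667 / (2.4014 · 2.7869) = -1.5667 / 6.6924 = -0.2341
  r[Y,Y] = 1 (diagonal).

R is symmetric with unit diagonal. Assembling:

R = [[1, -0.2341],
 [-0.2341, 1]]


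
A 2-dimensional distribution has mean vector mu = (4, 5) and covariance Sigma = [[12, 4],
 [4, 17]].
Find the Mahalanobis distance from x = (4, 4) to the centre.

Step 1 — centre the observation: (x - mu) = (0, -1).

Step 2 — invert Sigma. det(Sigma) = 12·17 - (4)² = 188.
  Sigma^{-1} = (1/det) · [[d, -b], [-b, a]] = [[0.0904, -0.0213],
 [-0.0213, 0.0638]].

Step 3 — form the quadratic (x - mu)^T · Sigma^{-1} · (x - mu):
  Sigma^{-1} · (x - mu) = (0.0213, -0.0638).
  (x - mu)^T · [Sigma^{-1} · (x - mu)] = (0)·(0.0213) + (-1)·(-0.0638) = 0.0638.

Step 4 — take square root: d = √(0.0638) ≈ 0.2526.

d(x, mu) = √(0.0638) ≈ 0.2526


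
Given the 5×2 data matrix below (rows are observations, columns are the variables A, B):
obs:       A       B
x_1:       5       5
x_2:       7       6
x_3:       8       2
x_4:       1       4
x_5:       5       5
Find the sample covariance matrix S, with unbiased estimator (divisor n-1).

Step 1 — column means:
  mean(A) = (5 + 7 + 8 + 1 + 5) / 5 = 26/5 = 5.2
  mean(B) = (5 + 6 + 2 + 4 + 5) / 5 = 22/5 = 4.4

Step 2 — sample covariance S[i,j] = (1/(n-1)) · Σ_k (x_{k,i} - mean_i) · (x_{k,j} - mean_j), with n-1 = 4.
  S[A,A] = ((-0.2)·(-0.2) + (1.8)·(1.8) + (2.8)·(2.8) + (-4.2)·(-4.2) + (-0.2)·(-0.2)) / 4 = 28.8/4 = 7.2
  S[A,B] = ((-0.2)·(0.6) + (1.8)·(1.6) + (2.8)·(-2.4) + (-4.2)·(-0.4) + (-0.2)·(0.6)) / 4 = -2.4/4 = -0.6
  S[B,B] = ((0.6)·(0.6) + (1.6)·(1.6) + (-2.4)·(-2.4) + (-0.4)·(-0.4) + (0.6)·(0.6)) / 4 = 9.2/4 = 2.3

S is symmetric (S[j,i] = S[i,j]). Assembling:

S = [[7.2, -0.6],
 [-0.6, 2.3]]


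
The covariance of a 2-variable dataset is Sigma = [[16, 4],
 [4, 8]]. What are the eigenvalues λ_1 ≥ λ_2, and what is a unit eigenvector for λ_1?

Step 1 — characteristic polynomial of 2×2 Sigma:
  det(Sigma - λI) = λ² - trace · λ + det = 0.
  trace = 16 + 8 = 24, det = 16·8 - (4)² = 112.
Step 2 — discriminant:
  Δ = trace² - 4·det = 576 - 448 = 128.
Step 3 — eigenvalues:
  λ = (trace ± √Δ)/2 = (24 ± 11.3137)/2,
  λ_1 = 17.6569,  λ_2 = 6.3431.

Step 4 — unit eigenvector for λ_1: solve (Sigma - λ_1 I)v = 0. First row:
  (16 - 17.6569)·v_x + (4)·v_y = 0, i.e. (-1.6569)·v_x + (4)·v_y = 0,
  so v ∝ (b, λ_1 - a) = (4, 1.6569) = u.
  ||u|| = √((4)² + (1.6569)²) = √(18.7452) ≈ 4.3296,
  v_1 = u/||u|| ≈ (0.9239, 0.3827) (||v_1|| = 1).

λ_1 = 17.6569,  λ_2 = 6.3431;  v_1 ≈ (0.9239, 0.3827)


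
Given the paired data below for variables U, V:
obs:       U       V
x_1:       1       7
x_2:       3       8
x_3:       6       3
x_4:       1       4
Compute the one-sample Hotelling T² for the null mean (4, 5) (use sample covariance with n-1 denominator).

Step 1 — sample mean vector:
  mean(U) = (1 + 3 + 6 + 1) / 4 = 11/4 = 2.75
  mean(V) = (7 + 8 + 3 + 4) / 4 = 22/4 = 5.5
  x̄ = (2.75, 5.5),  deviation x̄ - mu_0 = (2.75, 5.5) - (4, 5) = (-1.25, 0.5).

Step 2 — sample covariance matrix, S[i,j] = (1/(n-1)) · Σ_k (x_{k,i} - mean_i) · (x_{k,j} - mean_j), divisor n-1 = 3:
  S[U,U] = ((-1.75)·(-1.75) + (0.25)·(0.25) + (3.25)·(3.25) + (-1.75)·(-1.75)) / 3 = 16.75/3 = 5.5833
  S[U,V] = ((-1.75)·(1.5) + (0.25)·(2.5) + (3.25)·(-2.5) + (-1.75)·(-1.5)) / 3 = -7.5/3 = -2.5
  S[V,V] = ((1.5)·(1.5) + (2.5)·(2.5) + (-2.5)·(-2.5) + (-1.5)·(-1.5)) / 3 = 17/3 = 5.6667
  S = [[5.5833, -2.5],
 [-2.5, 5.6667]].

Step 3 — invert S. det(S) = 5.5833·5.6667 - (-2.5)² = 25.3889.
  S^{-1} = (1/det) · [[d, -b], [-b, a]] = [[0.2232, 0.0985],
 [0.0985, 0.2199]].

Step 4 — quadratic form (x̄ - mu_0)^T · S^{-1} · (x̄ - mu_0):
  S^{-1} · (x̄ - mu_0) = (-0.2298, -0.0131),
  (x̄ - mu_0)^T · [...] = (-1.25)·(-0.2298) + (0.5)·(-0.0131) = 0.2806.

Step 5 — scale by n: T² = 4 · 0.2806 = 1.1225.

T² ≈ 1.1225


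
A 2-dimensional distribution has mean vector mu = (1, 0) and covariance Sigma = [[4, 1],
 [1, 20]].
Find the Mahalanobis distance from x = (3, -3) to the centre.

Step 1 — centre the observation: (x - mu) = (2, -3).

Step 2 — invert Sigma. det(Sigma) = 4·20 - (1)² = 79.
  Sigma^{-1} = (1/det) · [[d, -b], [-b, a]] = [[0.2532, -0.0127],
 [-0.0127, 0.0506]].

Step 3 — form the quadratic (x - mu)^T · Sigma^{-1} · (x - mu):
  Sigma^{-1} · (x - mu) = (0.5443, -0.1772).
  (x - mu)^T · [Sigma^{-1} · (x - mu)] = (2)·(0.5443) + (-3)·(-0.1772) = 1.6203.

Step 4 — take square root: d = √(1.6203) ≈ 1.2729.

d(x, mu) = √(1.6203) ≈ 1.2729


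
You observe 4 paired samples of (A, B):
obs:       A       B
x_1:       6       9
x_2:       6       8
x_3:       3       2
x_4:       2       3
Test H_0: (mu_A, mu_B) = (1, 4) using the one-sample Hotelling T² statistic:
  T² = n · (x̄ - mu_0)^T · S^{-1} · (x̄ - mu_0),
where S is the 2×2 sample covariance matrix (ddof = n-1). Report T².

Step 1 — sample mean vector:
  mean(A) = (6 + 6 + 3 + 2) / 4 = 17/4 = 4.25
  mean(B) = (9 + 8 + 2 + 3) / 4 = 22/4 = 5.5
  x̄ = (4.25, 5.5),  deviation x̄ - mu_0 = (4.25, 5.5) - (1, 4) = (3.25, 1.5).

Step 2 — sample covariance matrix, S[i,j] = (1/(n-1)) · Σ_k (x_{k,i} - mean_i) · (x_{k,j} - mean_j), divisor n-1 = 3:
  S[A,A] = ((1.75)·(1.75) + (1.75)·(1.75) + (-1.25)·(-1.25) + (-2.25)·(-2.25)) / 3 = 12.75/3 = 4.25
  S[A,B] = ((1.75)·(3.5) + (1.75)·(2.5) + (-1.25)·(-3.5) + (-2.25)·(-2.5)) / 3 = 20.5/3 = 6.8333
  S[B,B] = ((3.5)·(3.5) + (2.5)·(2.5) + (-3.5)·(-3.5) + (-2.5)·(-2.5)) / 3 = 37/3 = 12.3333
  S = [[4.25, 6.8333],
 [6.8333, 12.3333]].

Step 3 — invert S. det(S) = 4.25·12.3333 - (6.8333)² = 5.7222.
  S^{-1} = (1/det) · [[d, -b], [-b, a]] = [[2.1553, -1.1942],
 [-1.1942, 0.7427]].

Step 4 — quadratic form (x̄ - mu_0)^T · S^{-1} · (x̄ - mu_0):
  S^{-1} · (x̄ - mu_0) = (5.2136, -2.767),
  (x̄ - mu_0)^T · [...] = (3.25)·(5.2136) + (1.5)·(-2.767) = 12.7937.

Step 5 — scale by n: T² = 4 · 12.7937 = 51.1748.

T² ≈ 51.1748


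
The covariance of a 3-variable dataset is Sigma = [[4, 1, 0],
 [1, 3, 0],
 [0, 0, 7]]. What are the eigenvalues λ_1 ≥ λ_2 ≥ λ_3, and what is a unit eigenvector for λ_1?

Step 1 — characteristic polynomial p(λ) = det(λI - Sigma) = λ³ - tr·λ² + c_1·λ - det, where tr = trace, c_1 = sum of the principal 2×2 minors, det = det(Sigma):
  tr = 4 + 3 + 7 = 14,
  c_1 = (4·3 - (1)²) + (4·7 - (0)²) + (3·7 - (0)²) = 11 + 28 + 21 = 60,
  det = 4·(3·7 - (0)²) - (1)·((1)·7 - (0)·(0)) + (0)·((1)·(0) - 3·(0)) = 4·(21) - (1)·(7) + (0)·(0) = 77.
  So p(λ) = λ³ - 14λ² + 60λ - 77.
Step 2 — look for an integer root (rational root theorem: any rational root is an integer divisor of 77). Testing λ = 7:
  p(7) = 343 - 686 + 420 - 77 = 0  ✓
  Dividing out (λ - 7): p(λ) = (λ - 7)(λ² - 7λ + 11).
Step 3 — remaining eigenvalues from the quadratic λ² - 7λ + 11 = 0:
  Δ = 7² - 4·11 = 49 - 44 = 5,  λ = (7 ± √5)/2 = (7 ± 2.2361)/2 ≈ 4.618 or 2.382.
  Sorted: λ_1 = 7,  λ_2 = 4.618,  λ_3 = 2.382  (check: sum = 14 = tr ✓).

Step 4 — unit eigenvector for λ_1 = 7: v spans the null space of (Sigma - λ_1 I), whose rows are
  r_1 = (-3, 1, 0),  r_2 = (1, -4, 0),  r_3 = (0, 0, 0).
  v is orthogonal to every row, so take v ∝ r_1 × r_2 = ((1)·(0) - (0)·(-4), (0)·(1) - (-3)·(0), (-3)·(-4) - (1)·(1)) = (0, 0, 11).
  Rescale (divide by 11): u = (0, 0, 1).
  ||u|| = √((0)² + (0)² + (1)²) = √(1) = 1,  v_1 = u/||u|| ≈ (0, 0, 1) (||v_1|| = 1).

λ_1 = 7,  λ_2 = 4.618,  λ_3 = 2.382;  v_1 ≈ (0, 0, 1)


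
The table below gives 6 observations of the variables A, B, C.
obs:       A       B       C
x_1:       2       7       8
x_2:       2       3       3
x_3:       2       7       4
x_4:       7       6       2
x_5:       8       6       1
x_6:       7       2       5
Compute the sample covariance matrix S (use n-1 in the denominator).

Step 1 — column means:
  mean(A) = (2 + 2 + 2 + 7 + 8 + 7) / 6 = 28/6 = 4.6667
  mean(B) = (7 + 3 + 7 + 6 + 6 + 2) / 6 = 31/6 = 5.1667
  mean(C) = (8 + 3 + 4 + 2 + 1 + 5) / 6 = 23/6 = 3.8333

Step 2 — sample covariance S[i,j] = (1/(n-1)) · Σ_k (x_{k,i} - mean_i) · (x_{k,j} - mean_j), with n-1 = 5.
  S[A,A] = ((-2.6667)·(-2.6667) + (-2.6667)·(-2.6667) + (-2.6667)·(-2.6667) + (2.3333)·(2.3333) + (3.3333)·(3.3333) + (2.3333)·(2.3333)) / 5 = 43.3333/5 = 8.6667
  S[A,B] = ((-2.6667)·(1.8333) + (-2.6667)·(-2.1667) + (-2.6667)·(1.8333) + (2.3333)·(0.8333) + (3.3333)·(0.8333) + (2.3333)·(-3.1667)) / 5 = -6.6667/5 = -1.3333
  S[A,C] = ((-2.6667)·(4.1667) + (-2.6667)·(-0.8333) + (-2.6667)·(0.1667) + (2.3333)·(-1.8333) + (3.3333)·(-2.8333) + (2.3333)·(1.1667)) / 5 = -20.3333/5 = -4.0667
  S[B,B] = ((1.8333)·(1.8333) + (-2.1667)·(-2.1667) + (1.8333)·(1.8333) + (0.8333)·(0.8333) + (0.8333)·(0.8333) + (-3.1667)·(-3.1667)) / 5 = 22.8333/5 = 4.5667
  S[B,C] = ((1.8333)·(4.1667) + (-2.1667)·(-0.8333) + (1.8333)·(0.1667) + (0.8333)·(-1.8333) + (0.8333)·(-2.8333) + (-3.1667)·(1.1667)) / 5 = 2.1667/5 = 0.4333
  S[C,C] = ((4.1667)·(4.1667) + (-0.8333)·(-0.8333) + (0.1667)·(0.1667) + (-1.8333)·(-1.8333) + (-2.8333)·(-2.8333) + (1.1667)·(1.1667)) / 5 = 30.8333/5 = 6.1667

S is symmetric (S[j,i] = S[i,j]). Assembling:

S = [[8.6667, -1.3333, -4.0667],
 [-1.3333, 4.5667, 0.4333],
 [-4.0667, 0.4333, 6.1667]]


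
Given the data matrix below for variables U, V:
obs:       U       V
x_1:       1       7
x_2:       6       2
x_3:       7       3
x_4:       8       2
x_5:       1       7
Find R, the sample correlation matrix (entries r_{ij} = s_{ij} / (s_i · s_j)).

Step 1 — column means:
  mean(U) = (1 + 6 + 7 + 8 + 1) / 5 = 23/5 = 4.6
  mean(V) = (7 + 2 + 3 + 2 + 7) / 5 = 21/5 = 4.2

Step 2 — sample variances and covariances s[i,j] = (1/(n-1)) · Σ_k (x_{k,i} - mean_i) · (x_{k,j} - mean_j), with n-1 = 4:
  s[U,U] = ((-3.6)·(-3.6) + (1.4)·(1.4) + (2.4)·(2.4) + (3.4)·(3.4) + (-3.6)·(-3.6)) / 4 = 45.2/4 = 11.3
  s[U,V] = ((-3.6)·(2.8) + (1.4)·(-2.2) + (2.4)·(-1.2) + (3.4)·(-2.2) + (-3.6)·(2.8)) / 4 = -33.6/4 = -8.4
  s[V,V] = ((2.8)·(2.8) + (-2.2)·(-2.2) + (-1.2)·(-1.2) + (-2.2)·(-2.2) + (2.8)·(2.8)) / 4 = 26.8/4 = 6.7
  Sample standard deviations s_i = √(s[i,i]):
  s(U) = √(11.3) = 3.3615
  s(V) = √(6.7) = 2.5884

Step 3 — r_{ij} = s_{ij} / (s_i · s_j):
  r[U,U] = 1 (diagonal).
  r[U,V] = -8.4 / (3.3615 · 2.5884) = -8.4 / 8.7011 = -0.9654
  r[V,V] = 1 (diagonal).

R is symmetric with unit diagonal. Assembling:

R = [[1, -0.9654],
 [-0.9654, 1]]


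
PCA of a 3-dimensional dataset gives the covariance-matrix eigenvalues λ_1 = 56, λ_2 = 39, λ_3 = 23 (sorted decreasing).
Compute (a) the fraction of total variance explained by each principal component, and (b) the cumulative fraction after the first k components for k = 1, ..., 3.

Step 1 — total variance = trace(Sigma) = Σ λ_i = 56 + 39 + 23 = 118.

Step 2 — fraction explained by component i = λ_i / Σ λ:
  PC1: 56/118 = 0.4746
  PC2: 39/118 = 0.3305
  PC3: 23/118 = 0.1949

Step 3 — cumulative fraction after k components = (λ_1 + ... + λ_k) / Σ λ:
  k = 1: 56/118 = 0.4746
  k = 2: (56 + 39)/118 = 95/118 = 0.8051
  k = 3: (56 + 39 + 23)/118 = 118/118 = 1

Summary (fraction, with percent):

explained: PC1 0.4746 (47.46%), PC2 0.3305 (33.05%), PC3 0.1949 (19.49%);  cumulative: 0.4746, 0.8051, 1


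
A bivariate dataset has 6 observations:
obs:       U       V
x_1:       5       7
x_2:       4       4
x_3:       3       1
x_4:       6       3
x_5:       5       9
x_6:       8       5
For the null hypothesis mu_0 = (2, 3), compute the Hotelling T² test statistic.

Step 1 — sample mean vector:
  mean(U) = (5 + 4 + 3 + 6 + 5 + 8) / 6 = 31/6 = 5.1667
  mean(V) = (7 + 4 + 1 + 3 + 9 + 5) / 6 = 29/6 = 4.8333
  x̄ = (5.1667, 4.8333),  deviation x̄ - mu_0 = (5.1667, 4.8333) - (2, 3) = (3.1667, 1.8333).

Step 2 — sample covariance matrix, S[i,j] = (1/(n-1)) · Σ_k (x_{k,i} - mean_i) · (x_{k,j} - mean_j), divisor n-1 = 5:
  S[U,U] = ((-0.1667)·(-0.1667) + (-1.1667)·(-1.1667) + (-2.1667)·(-2.1667) + (0.8333)·(0.8333) + (-0.1667)·(-0.1667) + (2.8333)·(2.8333)) / 5 = 14.8333/5 = 2.9667
  S[U,V] = ((-0.1667)·(2.1667) + (-1.1667)·(-0.8333) + (-2.1667)·(-3.8333) + (0.8333)·(-1.8333) + (-0.1667)·(4.1667) + (2.8333)·(0.1667)) / 5 = 7.1667/5 = 1.4333
  S[V,V] = ((2.1667)·(2.1667) + (-0.8333)·(-0.8333) + (-3.8333)·(-3.8333) + (-1.8333)·(-1.8333) + (4.1667)·(4.1667) + (0.1667)·(0.1667)) / 5 = 40.8333/5 = 8.1667
  S = [[2.9667, 1.4333],
 [1.4333, 8.1667]].

Step 3 — invert S. det(S) = 2.9667·8.1667 - (1.4333)² = 22.1733.
  S^{-1} = (1/det) · [[d, -b], [-b, a]] = [[0.3683, -0.0646],
 [-0.0646, 0.1338]].

Step 4 — quadratic form (x̄ - mu_0)^T · S^{-1} · (x̄ - mu_0):
  S^{-1} · (x̄ - mu_0) = (1.0478, 0.0406),
  (x̄ - mu_0)^T · [...] = (3.1667)·(1.0478) + (1.8333)·(0.0406) = 3.3925.

Step 5 — scale by n: T² = 6 · 3.3925 = 20.3548.

T² ≈ 20.3548


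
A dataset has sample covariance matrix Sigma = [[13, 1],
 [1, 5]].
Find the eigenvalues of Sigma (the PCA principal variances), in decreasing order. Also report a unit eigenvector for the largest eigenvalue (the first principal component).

Step 1 — characteristic polynomial of 2×2 Sigma:
  det(Sigma - λI) = λ² - trace · λ + det = 0.
  trace = 13 + 5 = 18, det = 13·5 - (1)² = 64.
Step 2 — discriminant:
  Δ = trace² - 4·det = 324 - 256 = 68.
Step 3 — eigenvalues:
  λ = (trace ± √Δ)/2 = (18 ± 8.2462)/2,
  λ_1 = 13.1231,  λ_2 = 4.8769.

Step 4 — unit eigenvector for λ_1: solve (Sigma - λ_1 I)v = 0. First row:
  (13 - 13.1231)·v_x + (1)·v_y = 0, i.e. (-0.1231)·v_x + (1)·v_y = 0,
  so v ∝ (b, λ_1 - a) = (1, 0.1231) = u.
  ||u|| = √((1)² + (0.1231)²) = √(1.0152) ≈ 1.0075,
  v_1 = u/||u|| ≈ (0.9925, 0.1222) (||v_1|| = 1).

λ_1 = 13.1231,  λ_2 = 4.8769;  v_1 ≈ (0.9925, 0.1222)


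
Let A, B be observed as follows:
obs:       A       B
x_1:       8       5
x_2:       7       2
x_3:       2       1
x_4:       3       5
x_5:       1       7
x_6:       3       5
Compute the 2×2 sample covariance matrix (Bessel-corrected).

Step 1 — column means:
  mean(A) = (8 + 7 + 2 + 3 + 1 + 3) / 6 = 24/6 = 4
  mean(B) = (5 + 2 + 1 + 5 + 7 + 5) / 6 = 25/6 = 4.1667

Step 2 — sample covariance S[i,j] = (1/(n-1)) · Σ_k (x_{k,i} - mean_i) · (x_{k,j} - mean_j), with n-1 = 5.
  S[A,A] = ((4)·(4) + (3)·(3) + (-2)·(-2) + (-1)·(-1) + (-3)·(-3) + (-1)·(-1)) / 5 = 40/5 = 8
  S[A,B] = ((4)·(0.8333) + (3)·(-2.1667) + (-2)·(-3.1667) + (-1)·(0.8333) + (-3)·(2.8333) + (-1)·(0.8333)) / 5 = -7/5 = -1.4
  S[B,B] = ((0.8333)·(0.8333) + (-2.1667)·(-2.1667) + (-3.1667)·(-3.1667) + (0.8333)·(0.8333) + (2.8333)·(2.8333) + (0.8333)·(0.8333)) / 5 = 24.8333/5 = 4.9667

S is symmetric (S[j,i] = S[i,j]). Assembling:

S = [[8, -1.4],
 [-1.4, 4.9667]]


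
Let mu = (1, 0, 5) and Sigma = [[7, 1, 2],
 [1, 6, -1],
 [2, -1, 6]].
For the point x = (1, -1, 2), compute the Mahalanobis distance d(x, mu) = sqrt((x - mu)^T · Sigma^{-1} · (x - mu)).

Step 1 — centre the observation: (x - mu) = (0, -1, -3).

Step 2 — invert Sigma (cofactor / det for 3×3, or solve directly):
  Sigma^{-1} = [[0.1659, -0.0379, -0.0616],
 [-0.0379, 0.1801, 0.0427],
 [-0.0616, 0.0427, 0.1943]].

Step 3 — form the quadratic (x - mu)^T · Sigma^{-1} · (x - mu):
  Sigma^{-1} · (x - mu) = (0.2227, -0.3081, -0.6256).
  (x - mu)^T · [Sigma^{-1} · (x - mu)] = (0)·(0.2227) + (-1)·(-0.3081) + (-3)·(-0.6256) = 2.1848.

Step 4 — take square root: d = √(2.1848) ≈ 1.4781.

d(x, mu) = √(2.1848) ≈ 1.4781


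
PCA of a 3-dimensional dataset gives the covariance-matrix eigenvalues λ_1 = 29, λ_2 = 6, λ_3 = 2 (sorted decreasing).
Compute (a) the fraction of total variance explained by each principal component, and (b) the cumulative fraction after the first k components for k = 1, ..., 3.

Step 1 — total variance = trace(Sigma) = Σ λ_i = 29 + 6 + 2 = 37.

Step 2 — fraction explained by component i = λ_i / Σ λ:
  PC1: 29/37 = 0.7838
  PC2: 6/37 = 0.1622
  PC3: 2/37 = 0.0541

Step 3 — cumulative fraction after k components = (λ_1 + ... + λ_k) / Σ λ:
  k = 1: 29/37 = 0.7838
  k = 2: (29 + 6)/37 = 35/37 = 0.9459
  k = 3: (29 + 6 + 2)/37 = 37/37 = 1

Summary (fraction, with percent):

explained: PC1 0.7838 (78.38%), PC2 0.1622 (16.22%), PC3 0.0541 (5.41%);  cumulative: 0.7838, 0.9459, 1


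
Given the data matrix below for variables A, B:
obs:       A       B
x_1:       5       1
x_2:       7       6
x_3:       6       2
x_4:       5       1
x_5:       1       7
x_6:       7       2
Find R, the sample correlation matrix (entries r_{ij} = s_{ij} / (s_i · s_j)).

Step 1 — column means:
  mean(A) = (5 + 7 + 6 + 5 + 1 + 7) / 6 = 31/6 = 5.1667
  mean(B) = (1 + 6 + 2 + 1 + 7 + 2) / 6 = 19/6 = 3.1667

Step 2 — sample variances and covariances s[i,j] = (1/(n-1)) · Σ_k (x_{k,i} - mean_i) · (x_{k,j} - mean_j), with n-1 = 5:
  s[A,A] = ((-0.1667)·(-0.1667) + (1.8333)·(1.8333) + (0.8333)·(0.8333) + (-0.1667)·(-0.1667) + (-4.1667)·(-4.1667) + (1.8333)·(1.8333)) / 5 = 24.8333/5 = 4.9667
  s[A,B] = ((-0.1667)·(-2.1667) + (1.8333)·(2.8333) + (0.8333)·(-1.1667) + (-0.1667)·(-2.1667) + (-4.1667)·(3.8333) + (1.8333)·(-1.1667)) / 5 = -13.1667/5 = -2.6333
  s[B,B] = ((-2.1667)·(-2.1667) + (2.8333)·(2.8333) + (-1.1667)·(-1.1667) + (-2.1667)·(-2.1667) + (3.8333)·(3.8333) + (-1.1667)·(-1.1667)) / 5 = 34.8333/5 = 6.9667
  Sample standard deviations s_i = √(s[i,i]):
  s(A) = √(4.9667) = 2.2286
  s(B) = √(6.9667) = 2.6394

Step 3 — r_{ij} = s_{ij} / (s_i · s_j):
  r[A,A] = 1 (diagonal).
  r[A,B] = -2.6333 / (2.2286 · 2.6394) = -2.6333 / 5.8823 = -0.4477
  r[B,B] = 1 (diagonal).

R is symmetric with unit diagonal. Assembling:

R = [[1, -0.4477],
 [-0.4477, 1]]


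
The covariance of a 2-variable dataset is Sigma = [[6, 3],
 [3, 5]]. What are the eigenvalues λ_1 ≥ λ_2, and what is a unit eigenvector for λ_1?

Step 1 — characteristic polynomial of 2×2 Sigma:
  det(Sigma - λI) = λ² - trace · λ + det = 0.
  trace = 6 + 5 = 11, det = 6·5 - (3)² = 21.
Step 2 — discriminant:
  Δ = trace² - 4·det = 121 - 84 = 37.
Step 3 — eigenvalues:
  λ = (trace ± √Δ)/2 = (11 ± 6.0828)/2,
  λ_1 = 8.5414,  λ_2 = 2.4586.

Step 4 — unit eigenvector for λ_1: solve (Sigma - λ_1 I)v = 0. First row:
  (6 - 8.5414)·v_x + (3)·v_y = 0, i.e. (-2.5414)·v_x + (3)·v_y = 0,
  so v ∝ (b, λ_1 - a) = (3, 2.5414) = u.
  ||u|| = √((3)² + (2.5414)²) = √(15.4586) ≈ 3.9317,
  v_1 = u/||u|| ≈ (0.763, 0.6464) (||v_1|| = 1).

λ_1 = 8.5414,  λ_2 = 2.4586;  v_1 ≈ (0.763, 0.6464)


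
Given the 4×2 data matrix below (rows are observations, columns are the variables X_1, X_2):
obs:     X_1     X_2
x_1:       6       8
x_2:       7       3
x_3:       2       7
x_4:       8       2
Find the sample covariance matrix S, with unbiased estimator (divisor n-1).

Step 1 — column means:
  mean(X_1) = (6 + 7 + 2 + 8) / 4 = 23/4 = 5.75
  mean(X_2) = (8 + 3 + 7 + 2) / 4 = 20/4 = 5

Step 2 — sample covariance S[i,j] = (1/(n-1)) · Σ_k (x_{k,i} - mean_i) · (x_{k,j} - mean_j), with n-1 = 3.
  S[X_1,X_1] = ((0.25)·(0.25) + (1.25)·(1.25) + (-3.75)·(-3.75) + (2.25)·(2.25)) / 3 = 20.75/3 = 6.9167
  S[X_1,X_2] = ((0.25)·(3) + (1.25)·(-2) + (-3.75)·(2) + (2.25)·(-3)) / 3 = -16/3 = -5.3333
  S[X_2,X_2] = ((3)·(3) + (-2)·(-2) + (2)·(2) + (-3)·(-3)) / 3 = 26/3 = 8.6667

S is symmetric (S[j,i] = S[i,j]). Assembling:

S = [[6.9167, -5.3333],
 [-5.3333, 8.6667]]


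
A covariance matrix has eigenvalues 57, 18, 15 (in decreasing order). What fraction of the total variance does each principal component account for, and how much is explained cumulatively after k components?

Step 1 — total variance = trace(Sigma) = Σ λ_i = 57 + 18 + 15 = 90.

Step 2 — fraction explained by component i = λ_i / Σ λ:
  PC1: 57/90 = 0.6333
  PC2: 18/90 = 0.2
  PC3: 15/90 = 0.1667

Step 3 — cumulative fraction after k components = (λ_1 + ... + λ_k) / Σ λ:
  k = 1: 57/90 = 0.6333
  k = 2: (57 + 18)/90 = 75/90 = 0.8333
  k = 3: (57 + 18 + 15)/90 = 90/90 = 1

Summary (fraction, with percent):

explained: PC1 0.6333 (63.33%), PC2 0.2 (20%), PC3 0.1667 (16.67%);  cumulative: 0.6333, 0.8333, 1
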